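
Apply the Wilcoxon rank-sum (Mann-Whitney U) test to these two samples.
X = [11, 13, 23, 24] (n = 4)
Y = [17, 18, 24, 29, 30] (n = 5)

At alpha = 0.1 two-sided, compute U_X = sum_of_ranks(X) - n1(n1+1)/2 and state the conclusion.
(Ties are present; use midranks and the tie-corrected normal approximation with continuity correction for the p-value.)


Step 1: Combine and sort all 9 observations; assign midranks.
sorted (value, group): (11,X), (13,X), (17,Y), (18,Y), (23,X), (24,X), (24,Y), (29,Y), (30,Y)
ranks: 11->1, 13->2, 17->3, 18->4, 23->5, 24->6.5, 24->6.5, 29->8, 30->9
Step 2: Rank sum for X: R1 = 1 + 2 + 5 + 6.5 = 14.5.
Step 3: U_X = R1 - n1(n1+1)/2 = 14.5 - 4*5/2 = 14.5 - 10 = 4.5.
       U_Y = n1*n2 - U_X = 20 - 4.5 = 15.5.
Step 4: Ties are present, so use the tie-corrected normal approximation (with continuity correction) for the p-value.
Step 5: p-value = 0.218742; compare to alpha = 0.1. fail to reject H0.

U_X = 4.5, p = 0.218742, fail to reject H0 at alpha = 0.1.


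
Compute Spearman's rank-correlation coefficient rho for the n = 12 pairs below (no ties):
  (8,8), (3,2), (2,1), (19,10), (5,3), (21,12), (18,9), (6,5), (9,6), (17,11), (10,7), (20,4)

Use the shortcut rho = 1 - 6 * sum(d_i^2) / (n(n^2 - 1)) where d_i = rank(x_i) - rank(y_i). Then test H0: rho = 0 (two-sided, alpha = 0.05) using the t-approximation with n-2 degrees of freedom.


Step 1: Rank x and y separately (midranks; no ties here).
rank(x): 8->5, 3->2, 2->1, 19->10, 5->3, 21->12, 18->9, 6->4, 9->6, 17->8, 10->7, 20->11
rank(y): 8->8, 2->2, 1->1, 10->10, 3->3, 12->12, 9->9, 5->5, 6->6, 11->11, 7->7, 4->4
Step 2: d_i = R_x(i) - R_y(i); compute d_i^2.
  (5-8)^2=9, (2-2)^2=0, (1-1)^2=0, (10-10)^2=0, (3-3)^2=0, (12-12)^2=0, (9-9)^2=0, (4-5)^2=1, (6-6)^2=0, (8-11)^2=9, (7-7)^2=0, (11-4)^2=49
sum(d^2) = 68.
Step 3: rho = 1 - 6*68 / (12*(12^2 - 1)) = 1 - 408/1716 = 0.762238.
Step 4: Under H0, t = rho * sqrt((n-2)/(1-rho^2)) = 3.7238 ~ t(10).
Step 5: Two-sided p-value from the t-distribution with 10 df = 0.003950.
Step 6: alpha = 0.05. reject H0.

rho = 0.7622, p = 0.003950, reject H0 at alpha = 0.05.


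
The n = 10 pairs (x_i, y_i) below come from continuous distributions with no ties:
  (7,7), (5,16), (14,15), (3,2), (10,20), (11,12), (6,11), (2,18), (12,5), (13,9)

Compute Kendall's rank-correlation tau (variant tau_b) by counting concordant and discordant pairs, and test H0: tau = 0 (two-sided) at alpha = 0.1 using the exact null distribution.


Step 1: Enumerate the 45 unordered pairs (i,j) with i<j and classify each by sign(x_j-x_i) * sign(y_j-y_i).
  (1,2):dx=-2,dy=+9->D; (1,3):dx=+7,dy=+8->C; (1,4):dx=-4,dy=-5->C; (1,5):dx=+3,dy=+13->C
  (1,6):dx=+4,dy=+5->C; (1,7):dx=-1,dy=+4->D; (1,8):dx=-5,dy=+11->D; (1,9):dx=+5,dy=-2->D
  (1,10):dx=+6,dy=+2->C; (2,3):dx=+9,dy=-1->D; (2,4):dx=-2,dy=-14->C; (2,5):dx=+5,dy=+4->C
  (2,6):dx=+6,dy=-4->D; (2,7):dx=+1,dy=-5->D; (2,8):dx=-3,dy=+2->D; (2,9):dx=+7,dy=-11->D
  (2,10):dx=+8,dy=-7->D; (3,4):dx=-11,dy=-13->C; (3,5):dx=-4,dy=+5->D; (3,6):dx=-3,dy=-3->C
  (3,7):dx=-8,dy=-4->C; (3,8):dx=-12,dy=+3->D; (3,9):dx=-2,dy=-10->C; (3,10):dx=-1,dy=-6->C
  (4,5):dx=+7,dy=+18->C; (4,6):dx=+8,dy=+10->C; (4,7):dx=+3,dy=+9->C; (4,8):dx=-1,dy=+16->D
  (4,9):dx=+9,dy=+3->C; (4,10):dx=+10,dy=+7->C; (5,6):dx=+1,dy=-8->D; (5,7):dx=-4,dy=-9->C
  (5,8):dx=-8,dy=-2->C; (5,9):dx=+2,dy=-15->D; (5,10):dx=+3,dy=-11->D; (6,7):dx=-5,dy=-1->C
  (6,8):dx=-9,dy=+6->D; (6,9):dx=+1,dy=-7->D; (6,10):dx=+2,dy=-3->D; (7,8):dx=-4,dy=+7->D
  (7,9):dx=+6,dy=-6->D; (7,10):dx=+7,dy=-2->D; (8,9):dx=+10,dy=-13->D; (8,10):dx=+11,dy=-9->D
  (9,10):dx=+1,dy=+4->C
Step 2: C = 21, D = 24, total pairs = 45.
Step 3: tau = (C - D)/(n(n-1)/2) = (21 - 24)/45 = -0.066667.
Step 4: Exact two-sided p-value (enumerate n! = 3628800 permutations of y under H0): p = 0.861801.
Step 5: alpha = 0.1. fail to reject H0.

tau_b = -0.0667 (C=21, D=24), p = 0.861801, fail to reject H0.


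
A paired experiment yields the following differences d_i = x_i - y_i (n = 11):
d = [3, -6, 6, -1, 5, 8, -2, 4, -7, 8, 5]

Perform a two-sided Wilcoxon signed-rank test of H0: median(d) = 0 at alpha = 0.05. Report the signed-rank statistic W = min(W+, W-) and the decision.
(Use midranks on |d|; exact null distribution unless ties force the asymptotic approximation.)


Step 1: Drop any zero differences (none here) and take |d_i|.
|d| = [3, 6, 6, 1, 5, 8, 2, 4, 7, 8, 5]
Step 2: Midrank |d_i| (ties get averaged ranks).
ranks: |3|->3, |6|->7.5, |6|->7.5, |1|->1, |5|->5.5, |8|->10.5, |2|->2, |4|->4, |7|->9, |8|->10.5, |5|->5.5
Step 3: Attach original signs; sum ranks with positive sign and with negative sign.
W+ = 3 + 7.5 + 5.5 + 10.5 + 4 + 10.5 + 5.5 = 46.5
W- = 7.5 + 1 + 2 + 9 = 19.5
(Check: W+ + W- = 66 should equal n(n+1)/2 = 66.)
Step 4: Test statistic W = min(W+, W-) = 19.5.
Step 5: Ties in |d|, so use the tie-corrected normal approximation.
        E[W] = n(n+1)/4 = 11*12/4 = 33.
        Tie groups: |d|=5 (t=2), |d|=6 (t=2), |d|=8 (t=2); sum(t^3 - t) = 18.
        Var[W] = n(n+1)(2n+1)/24 - sum(t^3-t)/48 = 3036/24 - 18/48 = 126.125.
        z = (W - E[W]) / sqrt(Var[W]) = (19.5 - 33) / 11.2305 = -1.2021.
        Two-sided p = 2*Phi(z) = 0.229333.
Step 6: alpha = 0.05. fail to reject H0.

W+ = 46.5, W- = 19.5, W = min = 19.5, p = 0.229333, fail to reject H0.


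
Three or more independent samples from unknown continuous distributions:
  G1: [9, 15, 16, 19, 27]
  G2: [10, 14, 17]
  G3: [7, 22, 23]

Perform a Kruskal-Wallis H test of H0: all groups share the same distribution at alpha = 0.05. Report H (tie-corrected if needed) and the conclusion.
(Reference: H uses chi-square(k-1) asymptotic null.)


Step 1: Combine all N = 11 observations and assign midranks.
sorted (value, group, rank): (7,G3,1), (9,G1,2), (10,G2,3), (14,G2,4), (15,G1,5), (16,G1,6), (17,G2,7), (19,G1,8), (22,G3,9), (23,G3,10), (27,G1,11)
Step 2: Sum ranks within each group.
R_1 = 32 (n_1 = 5)
R_2 = 14 (n_2 = 3)
R_3 = 20 (n_3 = 3)
Step 3: H = 12/(N(N+1)) * sum(R_i^2/n_i) - 3(N+1)
     = 12/(11*12) * (32^2/5 + 14^2/3 + 20^2/3) - 3*12
     = 0.090909 * 403.467 - 36
     = 0.678788.
Step 4: No ties, so H is used without correction.
Step 5: Under H0, H ~ chi^2(2); p-value = 0.712202.
Step 6: alpha = 0.05. fail to reject H0.

H = 0.6788, df = 2, p = 0.712202, fail to reject H0.


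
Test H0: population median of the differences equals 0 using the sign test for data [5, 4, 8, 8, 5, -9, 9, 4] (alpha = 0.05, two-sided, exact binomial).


Step 1: Discard zero differences. Original n = 8; n_eff = number of nonzero differences = 8.
Nonzero differences (with sign): +5, +4, +8, +8, +5, -9, +9, +4
Step 2: Count signs: positive = 7, negative = 1.
Step 3: Under H0: P(positive) = 0.5, so the number of positives S ~ Bin(8, 0.5).
Step 4: Two-sided exact p-value = sum of Bin(8,0.5) probabilities at or below the observed probability = 0.070312.
Step 5: alpha = 0.05. fail to reject H0.

n_eff = 8, pos = 7, neg = 1, p = 0.070312, fail to reject H0.


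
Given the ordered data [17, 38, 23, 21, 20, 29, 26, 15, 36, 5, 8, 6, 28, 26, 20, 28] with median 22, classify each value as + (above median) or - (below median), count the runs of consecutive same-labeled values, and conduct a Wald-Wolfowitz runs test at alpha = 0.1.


Step 1: Compute median = 22; label A = above, B = below.
Labels in order: BAABBAABABBBAABA  (n_A = 8, n_B = 8)
Step 2: Count runs R = 10.
Step 3: Under H0 (random ordering), E[R] = 2*n_A*n_B/(n_A+n_B) + 1 = 2*8*8/16 + 1 = 9.0000.
        Var[R] = 2*n_A*n_B*(2*n_A*n_B - n_A - n_B) / ((n_A+n_B)^2 * (n_A+n_B-1)) = 14336/3840 = 3.7333.
        SD[R] = 1.9322.
Step 4: Continuity-corrected z = (R - 0.5 - E[R]) / SD[R] = (10 - 0.5 - 9.0000) / 1.9322 = 0.2588.
Step 5: Two-sided p-value via normal approximation = 2*(1 - Phi(|z|)) = 0.795809.
Step 6: alpha = 0.1. fail to reject H0.

R = 10, z = 0.2588, p = 0.795809, fail to reject H0.


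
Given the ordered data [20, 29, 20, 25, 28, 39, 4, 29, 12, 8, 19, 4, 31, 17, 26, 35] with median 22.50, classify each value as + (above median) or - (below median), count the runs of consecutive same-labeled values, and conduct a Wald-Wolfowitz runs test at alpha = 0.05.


Step 1: Compute median = 22.50; label A = above, B = below.
Labels in order: BABAAABABBBBABAA  (n_A = 8, n_B = 8)
Step 2: Count runs R = 10.
Step 3: Under H0 (random ordering), E[R] = 2*n_A*n_B/(n_A+n_B) + 1 = 2*8*8/16 + 1 = 9.0000.
        Var[R] = 2*n_A*n_B*(2*n_A*n_B - n_A - n_B) / ((n_A+n_B)^2 * (n_A+n_B-1)) = 14336/3840 = 3.7333.
        SD[R] = 1.9322.
Step 4: Continuity-corrected z = (R - 0.5 - E[R]) / SD[R] = (10 - 0.5 - 9.0000) / 1.9322 = 0.2588.
Step 5: Two-sided p-value via normal approximation = 2*(1 - Phi(|z|)) = 0.795809.
Step 6: alpha = 0.05. fail to reject H0.

R = 10, z = 0.2588, p = 0.795809, fail to reject H0.


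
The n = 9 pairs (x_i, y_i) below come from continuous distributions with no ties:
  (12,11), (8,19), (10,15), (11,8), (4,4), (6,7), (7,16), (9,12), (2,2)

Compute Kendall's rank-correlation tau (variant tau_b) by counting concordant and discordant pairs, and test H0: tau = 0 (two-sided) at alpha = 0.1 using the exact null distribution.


Step 1: Enumerate the 36 unordered pairs (i,j) with i<j and classify each by sign(x_j-x_i) * sign(y_j-y_i).
  (1,2):dx=-4,dy=+8->D; (1,3):dx=-2,dy=+4->D; (1,4):dx=-1,dy=-3->C; (1,5):dx=-8,dy=-7->C
  (1,6):dx=-6,dy=-4->C; (1,7):dx=-5,dy=+5->D; (1,8):dx=-3,dy=+1->D; (1,9):dx=-10,dy=-9->C
  (2,3):dx=+2,dy=-4->D; (2,4):dx=+3,dy=-11->D; (2,5):dx=-4,dy=-15->C; (2,6):dx=-2,dy=-12->C
  (2,7):dx=-1,dy=-3->C; (2,8):dx=+1,dy=-7->D; (2,9):dx=-6,dy=-17->C; (3,4):dx=+1,dy=-7->D
  (3,5):dx=-6,dy=-11->C; (3,6):dx=-4,dy=-8->C; (3,7):dx=-3,dy=+1->D; (3,8):dx=-1,dy=-3->C
  (3,9):dx=-8,dy=-13->C; (4,5):dx=-7,dy=-4->C; (4,6):dx=-5,dy=-1->C; (4,7):dx=-4,dy=+8->D
  (4,8):dx=-2,dy=+4->D; (4,9):dx=-9,dy=-6->C; (5,6):dx=+2,dy=+3->C; (5,7):dx=+3,dy=+12->C
  (5,8):dx=+5,dy=+8->C; (5,9):dx=-2,dy=-2->C; (6,7):dx=+1,dy=+9->C; (6,8):dx=+3,dy=+5->C
  (6,9):dx=-4,dy=-5->C; (7,8):dx=+2,dy=-4->D; (7,9):dx=-5,dy=-14->C; (8,9):dx=-7,dy=-10->C
Step 2: C = 24, D = 12, total pairs = 36.
Step 3: tau = (C - D)/(n(n-1)/2) = (24 - 12)/36 = 0.333333.
Step 4: Exact two-sided p-value (enumerate n! = 362880 permutations of y under H0): p = 0.259518.
Step 5: alpha = 0.1. fail to reject H0.

tau_b = 0.3333 (C=24, D=12), p = 0.259518, fail to reject H0.


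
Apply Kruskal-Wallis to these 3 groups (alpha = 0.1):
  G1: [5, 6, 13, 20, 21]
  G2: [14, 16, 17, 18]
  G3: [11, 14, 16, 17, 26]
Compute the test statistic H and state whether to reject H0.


Step 1: Combine all N = 14 observations and assign midranks.
sorted (value, group, rank): (5,G1,1), (6,G1,2), (11,G3,3), (13,G1,4), (14,G2,5.5), (14,G3,5.5), (16,G2,7.5), (16,G3,7.5), (17,G2,9.5), (17,G3,9.5), (18,G2,11), (20,G1,12), (21,G1,13), (26,G3,14)
Step 2: Sum ranks within each group.
R_1 = 32 (n_1 = 5)
R_2 = 33.5 (n_2 = 4)
R_3 = 39.5 (n_3 = 5)
Step 3: H = 12/(N(N+1)) * sum(R_i^2/n_i) - 3(N+1)
     = 12/(14*15) * (32^2/5 + 33.5^2/4 + 39.5^2/5) - 3*15
     = 0.057143 * 797.413 - 45
     = 0.566429.
Step 4: Ties present; correction factor C = 1 - 18/(14^3 - 14) = 0.993407. Corrected H = 0.566429 / 0.993407 = 0.570188.
Step 5: Under H0, H ~ chi^2(2); p-value = 0.751944.
Step 6: alpha = 0.1. fail to reject H0.

H = 0.5702, df = 2, p = 0.751944, fail to reject H0.


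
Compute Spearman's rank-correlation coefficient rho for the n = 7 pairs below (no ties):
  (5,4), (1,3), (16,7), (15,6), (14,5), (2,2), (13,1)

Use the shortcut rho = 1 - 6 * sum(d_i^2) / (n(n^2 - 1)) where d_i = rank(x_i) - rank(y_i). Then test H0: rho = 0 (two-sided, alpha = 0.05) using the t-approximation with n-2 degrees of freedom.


Step 1: Rank x and y separately (midranks; no ties here).
rank(x): 5->3, 1->1, 16->7, 15->6, 14->5, 2->2, 13->4
rank(y): 4->4, 3->3, 7->7, 6->6, 5->5, 2->2, 1->1
Step 2: d_i = R_x(i) - R_y(i); compute d_i^2.
  (3-4)^2=1, (1-3)^2=4, (7-7)^2=0, (6-6)^2=0, (5-5)^2=0, (2-2)^2=0, (4-1)^2=9
sum(d^2) = 14.
Step 3: rho = 1 - 6*14 / (7*(7^2 - 1)) = 1 - 84/336 = 0.750000.
Step 4: Under H0, t = rho * sqrt((n-2)/(1-rho^2)) = 2.5355 ~ t(5).
Step 5: Two-sided p-value from the t-distribution with 5 df = 0.052181.
Step 6: alpha = 0.05. fail to reject H0.

rho = 0.7500, p = 0.052181, fail to reject H0 at alpha = 0.05.


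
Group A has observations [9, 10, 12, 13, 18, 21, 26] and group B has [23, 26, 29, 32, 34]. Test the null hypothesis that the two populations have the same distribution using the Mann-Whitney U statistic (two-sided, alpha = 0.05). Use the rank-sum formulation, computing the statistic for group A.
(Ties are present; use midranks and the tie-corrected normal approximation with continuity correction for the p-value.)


Step 1: Combine and sort all 12 observations; assign midranks.
sorted (value, group): (9,X), (10,X), (12,X), (13,X), (18,X), (21,X), (23,Y), (26,X), (26,Y), (29,Y), (32,Y), (34,Y)
ranks: 9->1, 10->2, 12->3, 13->4, 18->5, 21->6, 23->7, 26->8.5, 26->8.5, 29->10, 32->11, 34->12
Step 2: Rank sum for X: R1 = 1 + 2 + 3 + 4 + 5 + 6 + 8.5 = 29.5.
Step 3: U_X = R1 - n1(n1+1)/2 = 29.5 - 7*8/2 = 29.5 - 28 = 1.5.
       U_Y = n1*n2 - U_X = 35 - 1.5 = 33.5.
Step 4: Ties are present, so use the tie-corrected normal approximation (with continuity correction) for the p-value.
Step 5: p-value = 0.011682; compare to alpha = 0.05. reject H0.

U_X = 1.5, p = 0.011682, reject H0 at alpha = 0.05.


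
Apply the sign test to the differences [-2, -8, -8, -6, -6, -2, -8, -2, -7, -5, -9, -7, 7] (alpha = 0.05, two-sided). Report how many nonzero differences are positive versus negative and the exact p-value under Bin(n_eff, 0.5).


Step 1: Discard zero differences. Original n = 13; n_eff = number of nonzero differences = 13.
Nonzero differences (with sign): -2, -8, -8, -6, -6, -2, -8, -2, -7, -5, -9, -7, +7
Step 2: Count signs: positive = 1, negative = 12.
Step 3: Under H0: P(positive) = 0.5, so the number of positives S ~ Bin(13, 0.5).
Step 4: Two-sided exact p-value = sum of Bin(13,0.5) probabilities at or below the observed probability = 0.003418.
Step 5: alpha = 0.05. reject H0.

n_eff = 13, pos = 1, neg = 12, p = 0.003418, reject H0.


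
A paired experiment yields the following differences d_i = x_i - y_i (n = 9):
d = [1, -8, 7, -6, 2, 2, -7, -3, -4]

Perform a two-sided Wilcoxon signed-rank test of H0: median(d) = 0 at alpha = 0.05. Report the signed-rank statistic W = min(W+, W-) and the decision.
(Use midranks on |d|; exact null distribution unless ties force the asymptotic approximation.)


Step 1: Drop any zero differences (none here) and take |d_i|.
|d| = [1, 8, 7, 6, 2, 2, 7, 3, 4]
Step 2: Midrank |d_i| (ties get averaged ranks).
ranks: |1|->1, |8|->9, |7|->7.5, |6|->6, |2|->2.5, |2|->2.5, |7|->7.5, |3|->4, |4|->5
Step 3: Attach original signs; sum ranks with positive sign and with negative sign.
W+ = 1 + 7.5 + 2.5 + 2.5 = 13.5
W- = 9 + 6 + 7.5 + 4 + 5 = 31.5
(Check: W+ + W- = 45 should equal n(n+1)/2 = 45.)
Step 4: Test statistic W = min(W+, W-) = 13.5.
Step 5: Ties in |d|, so use the tie-corrected normal approximation.
        E[W] = n(n+1)/4 = 9*10/4 = 22.5.
        Tie groups: |d|=2 (t=2), |d|=7 (t=2); sum(t^3 - t) = 12.
        Var[W] = n(n+1)(2n+1)/24 - sum(t^3-t)/48 = 1710/24 - 12/48 = 71.
        z = (W - E[W]) / sqrt(Var[W]) = (13.5 - 22.5) / 8.4261 = -1.0681.
        Two-sided p = 2*Phi(z) = 0.285474.
Step 6: alpha = 0.05. fail to reject H0.

W+ = 13.5, W- = 31.5, W = min = 13.5, p = 0.285474, fail to reject H0.


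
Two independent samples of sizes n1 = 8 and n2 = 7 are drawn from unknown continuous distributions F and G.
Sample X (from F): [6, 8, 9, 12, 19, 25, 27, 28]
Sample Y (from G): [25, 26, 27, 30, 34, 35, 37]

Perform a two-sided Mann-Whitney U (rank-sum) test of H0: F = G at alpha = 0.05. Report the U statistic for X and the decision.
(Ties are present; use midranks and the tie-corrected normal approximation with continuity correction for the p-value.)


Step 1: Combine and sort all 15 observations; assign midranks.
sorted (value, group): (6,X), (8,X), (9,X), (12,X), (19,X), (25,X), (25,Y), (26,Y), (27,X), (27,Y), (28,X), (30,Y), (34,Y), (35,Y), (37,Y)
ranks: 6->1, 8->2, 9->3, 12->4, 19->5, 25->6.5, 25->6.5, 26->8, 27->9.5, 27->9.5, 28->11, 30->12, 34->13, 35->14, 37->15
Step 2: Rank sum for X: R1 = 1 + 2 + 3 + 4 + 5 + 6.5 + 9.5 + 11 = 42.
Step 3: U_X = R1 - n1(n1+1)/2 = 42 - 8*9/2 = 42 - 36 = 6.
       U_Y = n1*n2 - U_X = 56 - 6 = 50.
Step 4: Ties are present, so use the tie-corrected normal approximation (with continuity correction) for the p-value.
Step 5: p-value = 0.012681; compare to alpha = 0.05. reject H0.

U_X = 6, p = 0.012681, reject H0 at alpha = 0.05.


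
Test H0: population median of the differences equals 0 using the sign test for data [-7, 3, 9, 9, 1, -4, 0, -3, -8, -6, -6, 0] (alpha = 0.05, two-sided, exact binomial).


Step 1: Discard zero differences. Original n = 12; n_eff = number of nonzero differences = 10.
Nonzero differences (with sign): -7, +3, +9, +9, +1, -4, -3, -8, -6, -6
Step 2: Count signs: positive = 4, negative = 6.
Step 3: Under H0: P(positive) = 0.5, so the number of positives S ~ Bin(10, 0.5).
Step 4: Two-sided exact p-value = sum of Bin(10,0.5) probabilities at or below the observed probability = 0.753906.
Step 5: alpha = 0.05. fail to reject H0.

n_eff = 10, pos = 4, neg = 6, p = 0.753906, fail to reject H0.


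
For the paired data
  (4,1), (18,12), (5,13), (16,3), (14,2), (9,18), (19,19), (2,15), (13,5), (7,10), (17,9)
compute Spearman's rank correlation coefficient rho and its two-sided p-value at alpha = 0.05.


Step 1: Rank x and y separately (midranks; no ties here).
rank(x): 4->2, 18->10, 5->3, 16->8, 14->7, 9->5, 19->11, 2->1, 13->6, 7->4, 17->9
rank(y): 1->1, 12->7, 13->8, 3->3, 2->2, 18->10, 19->11, 15->9, 5->4, 10->6, 9->5
Step 2: d_i = R_x(i) - R_y(i); compute d_i^2.
  (2-1)^2=1, (10-7)^2=9, (3-8)^2=25, (8-3)^2=25, (7-2)^2=25, (5-10)^2=25, (11-11)^2=0, (1-9)^2=64, (6-4)^2=4, (4-6)^2=4, (9-5)^2=16
sum(d^2) = 198.
Step 3: rho = 1 - 6*198 / (11*(11^2 - 1)) = 1 - 1188/1320 = 0.100000.
Step 4: Under H0, t = rho * sqrt((n-2)/(1-rho^2)) = 0.3015 ~ t(9).
Step 5: Two-sided p-value from the t-distribution with 9 df = 0.769875.
Step 6: alpha = 0.05. fail to reject H0.

rho = 0.1000, p = 0.769875, fail to reject H0 at alpha = 0.05.


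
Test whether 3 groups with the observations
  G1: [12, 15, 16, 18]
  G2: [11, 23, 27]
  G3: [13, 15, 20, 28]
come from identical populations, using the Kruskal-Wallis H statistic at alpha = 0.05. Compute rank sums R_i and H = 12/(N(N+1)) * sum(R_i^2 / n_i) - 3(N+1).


Step 1: Combine all N = 11 observations and assign midranks.
sorted (value, group, rank): (11,G2,1), (12,G1,2), (13,G3,3), (15,G1,4.5), (15,G3,4.5), (16,G1,6), (18,G1,7), (20,G3,8), (23,G2,9), (27,G2,10), (28,G3,11)
Step 2: Sum ranks within each group.
R_1 = 19.5 (n_1 = 4)
R_2 = 20 (n_2 = 3)
R_3 = 26.5 (n_3 = 4)
Step 3: H = 12/(N(N+1)) * sum(R_i^2/n_i) - 3(N+1)
     = 12/(11*12) * (19.5^2/4 + 20^2/3 + 26.5^2/4) - 3*12
     = 0.090909 * 403.958 - 36
     = 0.723485.
Step 4: Ties present; correction factor C = 1 - 6/(11^3 - 11) = 0.995455. Corrected H = 0.723485 / 0.995455 = 0.726788.
Step 5: Under H0, H ~ chi^2(2); p-value = 0.695312.
Step 6: alpha = 0.05. fail to reject H0.

H = 0.7268, df = 2, p = 0.695312, fail to reject H0.


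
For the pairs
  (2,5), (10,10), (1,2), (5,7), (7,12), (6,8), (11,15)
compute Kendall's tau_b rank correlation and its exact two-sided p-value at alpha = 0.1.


Step 1: Enumerate the 21 unordered pairs (i,j) with i<j and classify each by sign(x_j-x_i) * sign(y_j-y_i).
  (1,2):dx=+8,dy=+5->C; (1,3):dx=-1,dy=-3->C; (1,4):dx=+3,dy=+2->C; (1,5):dx=+5,dy=+7->C
  (1,6):dx=+4,dy=+3->C; (1,7):dx=+9,dy=+10->C; (2,3):dx=-9,dy=-8->C; (2,4):dx=-5,dy=-3->C
  (2,5):dx=-3,dy=+2->D; (2,6):dx=-4,dy=-2->C; (2,7):dx=+1,dy=+5->C; (3,4):dx=+4,dy=+5->C
  (3,5):dx=+6,dy=+10->C; (3,6):dx=+5,dy=+6->C; (3,7):dx=+10,dy=+13->C; (4,5):dx=+2,dy=+5->C
  (4,6):dx=+1,dy=+1->C; (4,7):dx=+6,dy=+8->C; (5,6):dx=-1,dy=-4->C; (5,7):dx=+4,dy=+3->C
  (6,7):dx=+5,dy=+7->C
Step 2: C = 20, D = 1, total pairs = 21.
Step 3: tau = (C - D)/(n(n-1)/2) = (20 - 1)/21 = 0.904762.
Step 4: Exact two-sided p-value (enumerate n! = 5040 permutations of y under H0): p = 0.002778.
Step 5: alpha = 0.1. reject H0.

tau_b = 0.9048 (C=20, D=1), p = 0.002778, reject H0.


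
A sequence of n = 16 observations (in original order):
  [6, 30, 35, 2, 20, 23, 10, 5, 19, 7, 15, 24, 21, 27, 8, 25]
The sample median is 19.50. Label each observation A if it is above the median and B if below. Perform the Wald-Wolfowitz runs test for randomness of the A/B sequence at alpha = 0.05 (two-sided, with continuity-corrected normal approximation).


Step 1: Compute median = 19.50; label A = above, B = below.
Labels in order: BAABAABBBBBAAABA  (n_A = 8, n_B = 8)
Step 2: Count runs R = 8.
Step 3: Under H0 (random ordering), E[R] = 2*n_A*n_B/(n_A+n_B) + 1 = 2*8*8/16 + 1 = 9.0000.
        Var[R] = 2*n_A*n_B*(2*n_A*n_B - n_A - n_B) / ((n_A+n_B)^2 * (n_A+n_B-1)) = 14336/3840 = 3.7333.
        SD[R] = 1.9322.
Step 4: Continuity-corrected z = (R + 0.5 - E[R]) / SD[R] = (8 + 0.5 - 9.0000) / 1.9322 = -0.2588.
Step 5: Two-sided p-value via normal approximation = 2*(1 - Phi(|z|)) = 0.795809.
Step 6: alpha = 0.05. fail to reject H0.

R = 8, z = -0.2588, p = 0.795809, fail to reject H0.


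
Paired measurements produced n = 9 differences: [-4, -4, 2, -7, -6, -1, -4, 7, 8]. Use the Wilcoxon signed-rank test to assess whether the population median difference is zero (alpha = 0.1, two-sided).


Step 1: Drop any zero differences (none here) and take |d_i|.
|d| = [4, 4, 2, 7, 6, 1, 4, 7, 8]
Step 2: Midrank |d_i| (ties get averaged ranks).
ranks: |4|->4, |4|->4, |2|->2, |7|->7.5, |6|->6, |1|->1, |4|->4, |7|->7.5, |8|->9
Step 3: Attach original signs; sum ranks with positive sign and with negative sign.
W+ = 2 + 7.5 + 9 = 18.5
W- = 4 + 4 + 7.5 + 6 + 1 + 4 = 26.5
(Check: W+ + W- = 45 should equal n(n+1)/2 = 45.)
Step 4: Test statistic W = min(W+, W-) = 18.5.
Step 5: Ties in |d|, so use the tie-corrected normal approximation.
        E[W] = n(n+1)/4 = 9*10/4 = 22.5.
        Tie groups: |d|=4 (t=3), |d|=7 (t=2); sum(t^3 - t) = 30.
        Var[W] = n(n+1)(2n+1)/24 - sum(t^3-t)/48 = 1710/24 - 30/48 = 70.625.
        z = (W - E[W]) / sqrt(Var[W]) = (18.5 - 22.5) / 8.4039 = -0.4760.
        Two-sided p = 2*Phi(z) = 0.634095.
Step 6: alpha = 0.1. fail to reject H0.

W+ = 18.5, W- = 26.5, W = min = 18.5, p = 0.634095, fail to reject H0.


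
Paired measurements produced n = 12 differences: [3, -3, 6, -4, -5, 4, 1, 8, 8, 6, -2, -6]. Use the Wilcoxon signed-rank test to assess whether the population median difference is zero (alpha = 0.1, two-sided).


Step 1: Drop any zero differences (none here) and take |d_i|.
|d| = [3, 3, 6, 4, 5, 4, 1, 8, 8, 6, 2, 6]
Step 2: Midrank |d_i| (ties get averaged ranks).
ranks: |3|->3.5, |3|->3.5, |6|->9, |4|->5.5, |5|->7, |4|->5.5, |1|->1, |8|->11.5, |8|->11.5, |6|->9, |2|->2, |6|->9
Step 3: Attach original signs; sum ranks with positive sign and with negative sign.
W+ = 3.5 + 9 + 5.5 + 1 + 11.5 + 11.5 + 9 = 51
W- = 3.5 + 5.5 + 7 + 2 + 9 = 27
(Check: W+ + W- = 78 should equal n(n+1)/2 = 78.)
Step 4: Test statistic W = min(W+, W-) = 27.
Step 5: Ties in |d|, so use the tie-corrected normal approximation.
        E[W] = n(n+1)/4 = 12*13/4 = 39.
        Tie groups: |d|=3 (t=2), |d|=4 (t=2), |d|=6 (t=3), |d|=8 (t=2); sum(t^3 - t) = 42.
        Var[W] = n(n+1)(2n+1)/24 - sum(t^3-t)/48 = 3900/24 - 42/48 = 161.625.
        z = (W - E[W]) / sqrt(Var[W]) = (27 - 39) / 12.7132 = -0.9439.
        Two-sided p = 2*Phi(z) = 0.345220.
Step 6: alpha = 0.1. fail to reject H0.

W+ = 51, W- = 27, W = min = 27, p = 0.345220, fail to reject H0.


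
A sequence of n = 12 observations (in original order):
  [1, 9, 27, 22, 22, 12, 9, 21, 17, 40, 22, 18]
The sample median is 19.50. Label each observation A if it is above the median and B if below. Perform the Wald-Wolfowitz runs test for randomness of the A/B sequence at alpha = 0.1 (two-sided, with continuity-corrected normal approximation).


Step 1: Compute median = 19.50; label A = above, B = below.
Labels in order: BBAAABBABAAB  (n_A = 6, n_B = 6)
Step 2: Count runs R = 7.
Step 3: Under H0 (random ordering), E[R] = 2*n_A*n_B/(n_A+n_B) + 1 = 2*6*6/12 + 1 = 7.0000.
        Var[R] = 2*n_A*n_B*(2*n_A*n_B - n_A - n_B) / ((n_A+n_B)^2 * (n_A+n_B-1)) = 4320/1584 = 2.7273.
        SD[R] = 1.6514.
Step 4: R = E[R], so z = 0 with no continuity correction.
Step 5: Two-sided p-value via normal approximation = 2*(1 - Phi(|z|)) = 1.000000.
Step 6: alpha = 0.1. fail to reject H0.

R = 7, z = 0.0000, p = 1.000000, fail to reject H0.


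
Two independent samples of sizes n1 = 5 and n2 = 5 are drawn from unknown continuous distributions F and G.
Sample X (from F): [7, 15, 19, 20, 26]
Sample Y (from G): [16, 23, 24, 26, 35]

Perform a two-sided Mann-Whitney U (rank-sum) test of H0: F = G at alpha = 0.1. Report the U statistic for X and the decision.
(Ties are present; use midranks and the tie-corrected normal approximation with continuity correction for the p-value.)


Step 1: Combine and sort all 10 observations; assign midranks.
sorted (value, group): (7,X), (15,X), (16,Y), (19,X), (20,X), (23,Y), (24,Y), (26,X), (26,Y), (35,Y)
ranks: 7->1, 15->2, 16->3, 19->4, 20->5, 23->6, 24->7, 26->8.5, 26->8.5, 35->10
Step 2: Rank sum for X: R1 = 1 + 2 + 4 + 5 + 8.5 = 20.5.
Step 3: U_X = R1 - n1(n1+1)/2 = 20.5 - 5*6/2 = 20.5 - 15 = 5.5.
       U_Y = n1*n2 - U_X = 25 - 5.5 = 19.5.
Step 4: Ties are present, so use the tie-corrected normal approximation (with continuity correction) for the p-value.
Step 5: p-value = 0.173217; compare to alpha = 0.1. fail to reject H0.

U_X = 5.5, p = 0.173217, fail to reject H0 at alpha = 0.1.


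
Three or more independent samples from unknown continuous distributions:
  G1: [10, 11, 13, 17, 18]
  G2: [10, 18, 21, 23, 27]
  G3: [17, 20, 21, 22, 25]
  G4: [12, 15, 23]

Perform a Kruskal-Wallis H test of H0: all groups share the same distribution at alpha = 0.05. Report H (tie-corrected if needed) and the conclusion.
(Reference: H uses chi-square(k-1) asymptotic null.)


Step 1: Combine all N = 18 observations and assign midranks.
sorted (value, group, rank): (10,G1,1.5), (10,G2,1.5), (11,G1,3), (12,G4,4), (13,G1,5), (15,G4,6), (17,G1,7.5), (17,G3,7.5), (18,G1,9.5), (18,G2,9.5), (20,G3,11), (21,G2,12.5), (21,G3,12.5), (22,G3,14), (23,G2,15.5), (23,G4,15.5), (25,G3,17), (27,G2,18)
Step 2: Sum ranks within each group.
R_1 = 26.5 (n_1 = 5)
R_2 = 57 (n_2 = 5)
R_3 = 62 (n_3 = 5)
R_4 = 25.5 (n_4 = 3)
Step 3: H = 12/(N(N+1)) * sum(R_i^2/n_i) - 3(N+1)
     = 12/(18*19) * (26.5^2/5 + 57^2/5 + 62^2/5 + 25.5^2/3) - 3*19
     = 0.035088 * 1775.8 - 57
     = 5.308772.
Step 4: Ties present; correction factor C = 1 - 30/(18^3 - 18) = 0.994840. Corrected H = 5.308772 / 0.994840 = 5.336307.
Step 5: Under H0, H ~ chi^2(3); p-value = 0.148764.
Step 6: alpha = 0.05. fail to reject H0.

H = 5.3363, df = 3, p = 0.148764, fail to reject H0.


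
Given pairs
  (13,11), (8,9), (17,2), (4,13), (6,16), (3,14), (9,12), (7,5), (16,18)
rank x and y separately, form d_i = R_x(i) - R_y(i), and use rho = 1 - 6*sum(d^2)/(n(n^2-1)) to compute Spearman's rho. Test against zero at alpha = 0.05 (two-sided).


Step 1: Rank x and y separately (midranks; no ties here).
rank(x): 13->7, 8->5, 17->9, 4->2, 6->3, 3->1, 9->6, 7->4, 16->8
rank(y): 11->4, 9->3, 2->1, 13->6, 16->8, 14->7, 12->5, 5->2, 18->9
Step 2: d_i = R_x(i) - R_y(i); compute d_i^2.
  (7-4)^2=9, (5-3)^2=4, (9-1)^2=64, (2-6)^2=16, (3-8)^2=25, (1-7)^2=36, (6-5)^2=1, (4-2)^2=4, (8-9)^2=1
sum(d^2) = 160.
Step 3: rho = 1 - 6*160 / (9*(9^2 - 1)) = 1 - 960/720 = -0.333333.
Step 4: Under H0, t = rho * sqrt((n-2)/(1-rho^2)) = -0.9354 ~ t(7).
Step 5: Two-sided p-value from the t-distribution with 7 df = 0.380713.
Step 6: alpha = 0.05. fail to reject H0.

rho = -0.3333, p = 0.380713, fail to reject H0 at alpha = 0.05.


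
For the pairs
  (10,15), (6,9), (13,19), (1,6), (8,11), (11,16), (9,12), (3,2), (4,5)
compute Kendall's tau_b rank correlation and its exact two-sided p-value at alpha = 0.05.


Step 1: Enumerate the 36 unordered pairs (i,j) with i<j and classify each by sign(x_j-x_i) * sign(y_j-y_i).
  (1,2):dx=-4,dy=-6->C; (1,3):dx=+3,dy=+4->C; (1,4):dx=-9,dy=-9->C; (1,5):dx=-2,dy=-4->C
  (1,6):dx=+1,dy=+1->C; (1,7):dx=-1,dy=-3->C; (1,8):dx=-7,dy=-13->C; (1,9):dx=-6,dy=-10->C
  (2,3):dx=+7,dy=+10->C; (2,4):dx=-5,dy=-3->C; (2,5):dx=+2,dy=+2->C; (2,6):dx=+5,dy=+7->C
  (2,7):dx=+3,dy=+3->C; (2,8):dx=-3,dy=-7->C; (2,9):dx=-2,dy=-4->C; (3,4):dx=-12,dy=-13->C
  (3,5):dx=-5,dy=-8->C; (3,6):dx=-2,dy=-3->C; (3,7):dx=-4,dy=-7->C; (3,8):dx=-10,dy=-17->C
  (3,9):dx=-9,dy=-14->C; (4,5):dx=+7,dy=+5->C; (4,6):dx=+10,dy=+10->C; (4,7):dx=+8,dy=+6->C
  (4,8):dx=+2,dy=-4->D; (4,9):dx=+3,dy=-1->D; (5,6):dx=+3,dy=+5->C; (5,7):dx=+1,dy=+1->C
  (5,8):dx=-5,dy=-9->C; (5,9):dx=-4,dy=-6->C; (6,7):dx=-2,dy=-4->C; (6,8):dx=-8,dy=-14->C
  (6,9):dx=-7,dy=-11->C; (7,8):dx=-6,dy=-10->C; (7,9):dx=-5,dy=-7->C; (8,9):dx=+1,dy=+3->C
Step 2: C = 34, D = 2, total pairs = 36.
Step 3: tau = (C - D)/(n(n-1)/2) = (34 - 2)/36 = 0.888889.
Step 4: Exact two-sided p-value (enumerate n! = 362880 permutations of y under H0): p = 0.000243.
Step 5: alpha = 0.05. reject H0.

tau_b = 0.8889 (C=34, D=2), p = 0.000243, reject H0.


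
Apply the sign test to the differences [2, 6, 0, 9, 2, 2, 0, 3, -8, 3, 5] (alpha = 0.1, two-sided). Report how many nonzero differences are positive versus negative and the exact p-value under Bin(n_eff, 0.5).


Step 1: Discard zero differences. Original n = 11; n_eff = number of nonzero differences = 9.
Nonzero differences (with sign): +2, +6, +9, +2, +2, +3, -8, +3, +5
Step 2: Count signs: positive = 8, negative = 1.
Step 3: Under H0: P(positive) = 0.5, so the number of positives S ~ Bin(9, 0.5).
Step 4: Two-sided exact p-value = sum of Bin(9,0.5) probabilities at or below the observed probability = 0.039062.
Step 5: alpha = 0.1. reject H0.

n_eff = 9, pos = 8, neg = 1, p = 0.039062, reject H0.


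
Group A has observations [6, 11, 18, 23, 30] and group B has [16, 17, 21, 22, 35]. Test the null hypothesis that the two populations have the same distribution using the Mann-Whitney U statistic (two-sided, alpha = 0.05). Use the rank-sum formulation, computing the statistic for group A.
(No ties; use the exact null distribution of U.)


Step 1: Combine and sort all 10 observations; assign midranks.
sorted (value, group): (6,X), (11,X), (16,Y), (17,Y), (18,X), (21,Y), (22,Y), (23,X), (30,X), (35,Y)
ranks: 6->1, 11->2, 16->3, 17->4, 18->5, 21->6, 22->7, 23->8, 30->9, 35->10
Step 2: Rank sum for X: R1 = 1 + 2 + 5 + 8 + 9 = 25.
Step 3: U_X = R1 - n1(n1+1)/2 = 25 - 5*6/2 = 25 - 15 = 10.
       U_Y = n1*n2 - U_X = 25 - 10 = 15.
Step 4: No ties, so the exact null distribution of U (based on enumerating the C(10,5) = 252 equally likely rank assignments) gives the two-sided p-value.
Step 5: p-value = 0.690476; compare to alpha = 0.05. fail to reject H0.

U_X = 10, p = 0.690476, fail to reject H0 at alpha = 0.05.


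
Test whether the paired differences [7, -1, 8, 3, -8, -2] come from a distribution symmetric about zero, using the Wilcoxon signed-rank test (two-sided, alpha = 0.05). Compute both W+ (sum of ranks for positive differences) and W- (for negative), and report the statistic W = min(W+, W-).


Step 1: Drop any zero differences (none here) and take |d_i|.
|d| = [7, 1, 8, 3, 8, 2]
Step 2: Midrank |d_i| (ties get averaged ranks).
ranks: |7|->4, |1|->1, |8|->5.5, |3|->3, |8|->5.5, |2|->2
Step 3: Attach original signs; sum ranks with positive sign and with negative sign.
W+ = 4 + 5.5 + 3 = 12.5
W- = 1 + 5.5 + 2 = 8.5
(Check: W+ + W- = 21 should equal n(n+1)/2 = 21.)
Step 4: Test statistic W = min(W+, W-) = 8.5.
Step 5: Ties in |d|, so use the tie-corrected normal approximation.
        E[W] = n(n+1)/4 = 6*7/4 = 10.5.
        Tie groups: |d|=8 (t=2); sum(t^3 - t) = 6.
        Var[W] = n(n+1)(2n+1)/24 - sum(t^3-t)/48 = 546/24 - 6/48 = 22.625.
        z = (W - E[W]) / sqrt(Var[W]) = (8.5 - 10.5) / 4.7566 = -0.4205.
        Two-sided p = 2*Phi(z) = 0.674142.
Step 6: alpha = 0.05. fail to reject H0.

W+ = 12.5, W- = 8.5, W = min = 8.5, p = 0.674142, fail to reject H0.


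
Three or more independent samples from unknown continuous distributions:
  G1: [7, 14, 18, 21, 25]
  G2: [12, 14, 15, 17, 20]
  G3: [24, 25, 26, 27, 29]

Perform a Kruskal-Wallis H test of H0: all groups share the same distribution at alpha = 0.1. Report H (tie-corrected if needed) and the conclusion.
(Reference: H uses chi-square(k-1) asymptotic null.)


Step 1: Combine all N = 15 observations and assign midranks.
sorted (value, group, rank): (7,G1,1), (12,G2,2), (14,G1,3.5), (14,G2,3.5), (15,G2,5), (17,G2,6), (18,G1,7), (20,G2,8), (21,G1,9), (24,G3,10), (25,G1,11.5), (25,G3,11.5), (26,G3,13), (27,G3,14), (29,G3,15)
Step 2: Sum ranks within each group.
R_1 = 32 (n_1 = 5)
R_2 = 24.5 (n_2 = 5)
R_3 = 63.5 (n_3 = 5)
Step 3: H = 12/(N(N+1)) * sum(R_i^2/n_i) - 3(N+1)
     = 12/(15*16) * (32^2/5 + 24.5^2/5 + 63.5^2/5) - 3*16
     = 0.050000 * 1131.3 - 48
     = 8.565000.
Step 4: Ties present; correction factor C = 1 - 12/(15^3 - 15) = 0.996429. Corrected H = 8.565000 / 0.996429 = 8.595699.
Step 5: Under H0, H ~ chi^2(2); p-value = 0.013598.
Step 6: alpha = 0.1. reject H0.

H = 8.5957, df = 2, p = 0.013598, reject H0.


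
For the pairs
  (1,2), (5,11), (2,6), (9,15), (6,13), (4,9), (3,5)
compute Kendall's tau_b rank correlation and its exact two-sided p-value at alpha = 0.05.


Step 1: Enumerate the 21 unordered pairs (i,j) with i<j and classify each by sign(x_j-x_i) * sign(y_j-y_i).
  (1,2):dx=+4,dy=+9->C; (1,3):dx=+1,dy=+4->C; (1,4):dx=+8,dy=+13->C; (1,5):dx=+5,dy=+11->C
  (1,6):dx=+3,dy=+7->C; (1,7):dx=+2,dy=+3->C; (2,3):dx=-3,dy=-5->C; (2,4):dx=+4,dy=+4->C
  (2,5):dx=+1,dy=+2->C; (2,6):dx=-1,dy=-2->C; (2,7):dx=-2,dy=-6->C; (3,4):dx=+7,dy=+9->C
  (3,5):dx=+4,dy=+7->C; (3,6):dx=+2,dy=+3->C; (3,7):dx=+1,dy=-1->D; (4,5):dx=-3,dy=-2->C
  (4,6):dx=-5,dy=-6->C; (4,7):dx=-6,dy=-10->C; (5,6):dx=-2,dy=-4->C; (5,7):dx=-3,dy=-8->C
  (6,7):dx=-1,dy=-4->C
Step 2: C = 20, D = 1, total pairs = 21.
Step 3: tau = (C - D)/(n(n-1)/2) = (20 - 1)/21 = 0.904762.
Step 4: Exact two-sided p-value (enumerate n! = 5040 permutations of y under H0): p = 0.002778.
Step 5: alpha = 0.05. reject H0.

tau_b = 0.9048 (C=20, D=1), p = 0.002778, reject H0.


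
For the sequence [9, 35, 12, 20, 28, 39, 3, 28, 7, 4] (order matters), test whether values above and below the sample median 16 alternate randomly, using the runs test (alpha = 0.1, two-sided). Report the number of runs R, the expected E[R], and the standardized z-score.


Step 1: Compute median = 16; label A = above, B = below.
Labels in order: BABAAABABB  (n_A = 5, n_B = 5)
Step 2: Count runs R = 7.
Step 3: Under H0 (random ordering), E[R] = 2*n_A*n_B/(n_A+n_B) + 1 = 2*5*5/10 + 1 = 6.0000.
        Var[R] = 2*n_A*n_B*(2*n_A*n_B - n_A - n_B) / ((n_A+n_B)^2 * (n_A+n_B-1)) = 2000/900 = 2.2222.
        SD[R] = 1.4907.
Step 4: Continuity-corrected z = (R - 0.5 - E[R]) / SD[R] = (7 - 0.5 - 6.0000) / 1.4907 = 0.3354.
Step 5: Two-sided p-value via normal approximation = 2*(1 - Phi(|z|)) = 0.737316.
Step 6: alpha = 0.1. fail to reject H0.

R = 7, z = 0.3354, p = 0.737316, fail to reject H0.


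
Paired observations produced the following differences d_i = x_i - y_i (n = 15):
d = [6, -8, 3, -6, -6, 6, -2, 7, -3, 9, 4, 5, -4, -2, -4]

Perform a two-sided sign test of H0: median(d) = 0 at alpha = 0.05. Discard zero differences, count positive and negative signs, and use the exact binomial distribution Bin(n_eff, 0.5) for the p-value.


Step 1: Discard zero differences. Original n = 15; n_eff = number of nonzero differences = 15.
Nonzero differences (with sign): +6, -8, +3, -6, -6, +6, -2, +7, -3, +9, +4, +5, -4, -2, -4
Step 2: Count signs: positive = 7, negative = 8.
Step 3: Under H0: P(positive) = 0.5, so the number of positives S ~ Bin(15, 0.5).
Step 4: Two-sided exact p-value = sum of Bin(15,0.5) probabilities at or below the observed probability = 1.000000.
Step 5: alpha = 0.05. fail to reject H0.

n_eff = 15, pos = 7, neg = 8, p = 1.000000, fail to reject H0.


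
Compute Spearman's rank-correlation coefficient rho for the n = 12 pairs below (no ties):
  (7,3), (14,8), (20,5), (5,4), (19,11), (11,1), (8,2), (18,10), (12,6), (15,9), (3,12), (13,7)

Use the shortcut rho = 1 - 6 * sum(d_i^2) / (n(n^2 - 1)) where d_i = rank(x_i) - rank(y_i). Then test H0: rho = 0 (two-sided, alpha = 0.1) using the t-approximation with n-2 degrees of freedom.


Step 1: Rank x and y separately (midranks; no ties here).
rank(x): 7->3, 14->8, 20->12, 5->2, 19->11, 11->5, 8->4, 18->10, 12->6, 15->9, 3->1, 13->7
rank(y): 3->3, 8->8, 5->5, 4->4, 11->11, 1->1, 2->2, 10->10, 6->6, 9->9, 12->12, 7->7
Step 2: d_i = R_x(i) - R_y(i); compute d_i^2.
  (3-3)^2=0, (8-8)^2=0, (12-5)^2=49, (2-4)^2=4, (11-11)^2=0, (5-1)^2=16, (4-2)^2=4, (10-10)^2=0, (6-6)^2=0, (9-9)^2=0, (1-12)^2=121, (7-7)^2=0
sum(d^2) = 194.
Step 3: rho = 1 - 6*194 / (12*(12^2 - 1)) = 1 - 1164/1716 = 0.321678.
Step 4: Under H0, t = rho * sqrt((n-2)/(1-rho^2)) = 1.0743 ~ t(10).
Step 5: Two-sided p-value from the t-distribution with 10 df = 0.307910.
Step 6: alpha = 0.1. fail to reject H0.

rho = 0.3217, p = 0.307910, fail to reject H0 at alpha = 0.1.


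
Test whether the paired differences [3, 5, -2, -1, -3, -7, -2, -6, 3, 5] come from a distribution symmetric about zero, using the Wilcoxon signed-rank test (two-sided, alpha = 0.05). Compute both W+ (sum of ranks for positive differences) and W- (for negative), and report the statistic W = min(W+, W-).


Step 1: Drop any zero differences (none here) and take |d_i|.
|d| = [3, 5, 2, 1, 3, 7, 2, 6, 3, 5]
Step 2: Midrank |d_i| (ties get averaged ranks).
ranks: |3|->5, |5|->7.5, |2|->2.5, |1|->1, |3|->5, |7|->10, |2|->2.5, |6|->9, |3|->5, |5|->7.5
Step 3: Attach original signs; sum ranks with positive sign and with negative sign.
W+ = 5 + 7.5 + 5 + 7.5 = 25
W- = 2.5 + 1 + 5 + 10 + 2.5 + 9 = 30
(Check: W+ + W- = 55 should equal n(n+1)/2 = 55.)
Step 4: Test statistic W = min(W+, W-) = 25.
Step 5: Ties in |d|, so use the tie-corrected normal approximation.
        E[W] = n(n+1)/4 = 10*11/4 = 27.5.
        Tie groups: |d|=2 (t=2), |d|=3 (t=3), |d|=5 (t=2); sum(t^3 - t) = 36.
        Var[W] = n(n+1)(2n+1)/24 - sum(t^3-t)/48 = 2310/24 - 36/48 = 95.5.
        z = (W - E[W]) / sqrt(Var[W]) = (25 - 27.5) / 9.7724 = -0.2558.
        Two-sided p = 2*Phi(z) = 0.798088.
Step 6: alpha = 0.05. fail to reject H0.

W+ = 25, W- = 30, W = min = 25, p = 0.798088, fail to reject H0.


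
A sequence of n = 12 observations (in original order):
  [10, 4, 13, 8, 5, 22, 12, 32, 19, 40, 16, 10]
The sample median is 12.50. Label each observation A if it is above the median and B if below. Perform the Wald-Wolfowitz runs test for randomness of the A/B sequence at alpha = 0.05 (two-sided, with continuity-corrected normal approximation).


Step 1: Compute median = 12.50; label A = above, B = below.
Labels in order: BBABBABAAAAB  (n_A = 6, n_B = 6)
Step 2: Count runs R = 7.
Step 3: Under H0 (random ordering), E[R] = 2*n_A*n_B/(n_A+n_B) + 1 = 2*6*6/12 + 1 = 7.0000.
        Var[R] = 2*n_A*n_B*(2*n_A*n_B - n_A - n_B) / ((n_A+n_B)^2 * (n_A+n_B-1)) = 4320/1584 = 2.7273.
        SD[R] = 1.6514.
Step 4: R = E[R], so z = 0 with no continuity correction.
Step 5: Two-sided p-value via normal approximation = 2*(1 - Phi(|z|)) = 1.000000.
Step 6: alpha = 0.05. fail to reject H0.

R = 7, z = 0.0000, p = 1.000000, fail to reject H0.


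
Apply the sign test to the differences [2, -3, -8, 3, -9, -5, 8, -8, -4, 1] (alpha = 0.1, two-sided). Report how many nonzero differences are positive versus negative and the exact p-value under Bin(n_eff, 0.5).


Step 1: Discard zero differences. Original n = 10; n_eff = number of nonzero differences = 10.
Nonzero differences (with sign): +2, -3, -8, +3, -9, -5, +8, -8, -4, +1
Step 2: Count signs: positive = 4, negative = 6.
Step 3: Under H0: P(positive) = 0.5, so the number of positives S ~ Bin(10, 0.5).
Step 4: Two-sided exact p-value = sum of Bin(10,0.5) probabilities at or below the observed probability = 0.753906.
Step 5: alpha = 0.1. fail to reject H0.

n_eff = 10, pos = 4, neg = 6, p = 0.753906, fail to reject H0.


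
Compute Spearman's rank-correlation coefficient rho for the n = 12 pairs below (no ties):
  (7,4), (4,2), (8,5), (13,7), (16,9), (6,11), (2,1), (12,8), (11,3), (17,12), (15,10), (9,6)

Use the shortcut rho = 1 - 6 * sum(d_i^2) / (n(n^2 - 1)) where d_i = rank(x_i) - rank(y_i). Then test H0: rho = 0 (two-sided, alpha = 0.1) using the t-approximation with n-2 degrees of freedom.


Step 1: Rank x and y separately (midranks; no ties here).
rank(x): 7->4, 4->2, 8->5, 13->9, 16->11, 6->3, 2->1, 12->8, 11->7, 17->12, 15->10, 9->6
rank(y): 4->4, 2->2, 5->5, 7->7, 9->9, 11->11, 1->1, 8->8, 3->3, 12->12, 10->10, 6->6
Step 2: d_i = R_x(i) - R_y(i); compute d_i^2.
  (4-4)^2=0, (2-2)^2=0, (5-5)^2=0, (9-7)^2=4, (11-9)^2=4, (3-11)^2=64, (1-1)^2=0, (8-8)^2=0, (7-3)^2=16, (12-12)^2=0, (10-10)^2=0, (6-6)^2=0
sum(d^2) = 88.
Step 3: rho = 1 - 6*88 / (12*(12^2 - 1)) = 1 - 528/1716 = 0.692308.
Step 4: Under H0, t = rho * sqrt((n-2)/(1-rho^2)) = 3.0339 ~ t(10).
Step 5: Two-sided p-value from the t-distribution with 10 df = 0.012593.
Step 6: alpha = 0.1. reject H0.

rho = 0.6923, p = 0.012593, reject H0 at alpha = 0.1.
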